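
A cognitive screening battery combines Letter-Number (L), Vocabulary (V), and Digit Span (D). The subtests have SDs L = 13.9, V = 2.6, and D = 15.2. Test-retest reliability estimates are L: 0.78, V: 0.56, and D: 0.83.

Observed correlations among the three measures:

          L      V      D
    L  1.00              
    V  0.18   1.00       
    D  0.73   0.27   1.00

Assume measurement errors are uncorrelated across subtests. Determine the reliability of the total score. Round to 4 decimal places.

Var(L+V+D) = 13.9² + 2.6² + 15.2² + 2·[13.9·2.6·0.18 + 13.9·15.2·0.73 + 2.6·15.2·0.27] = 431.01 + 342.82 = 773.83.
Because errors are independent across components, Cov(Tᵢ,Tⱼ) = Cov(Xᵢ,Xⱼ); the off-diagonal part of the true-score variance is the same as above.
True-score variance = [13.9²·0.78 + 2.6²·0.56 + 15.2²·0.83] + 342.82 = 346.253 + 342.82 = 689.073.
Reliability = 689.073 / 773.83 = 0.8905.

0.8905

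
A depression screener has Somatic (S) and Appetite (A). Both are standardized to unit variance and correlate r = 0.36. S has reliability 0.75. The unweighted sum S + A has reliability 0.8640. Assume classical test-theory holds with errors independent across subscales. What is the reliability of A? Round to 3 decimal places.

Var(S+A) = 2 + 2·0.36 = 2.720.
True-score variance = ρ_S + ρ_A + 2·0.36, so 0.8640 = (0.75 + ρ_A + 0.72) / 2.720.
ρ_A = 0.8640·2.720 − 0.75 − 0.72 = 0.880.

0.880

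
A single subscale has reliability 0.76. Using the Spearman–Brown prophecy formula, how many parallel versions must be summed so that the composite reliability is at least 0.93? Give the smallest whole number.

5

k ≥ ρ*(1−ρ₁)/(ρ₁(1−ρ*)) = 0.93·0.24 / (0.76·0.07) = 4.195.
Smallest integer k = 5.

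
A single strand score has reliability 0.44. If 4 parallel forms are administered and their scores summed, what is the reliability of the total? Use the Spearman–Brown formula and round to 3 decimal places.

0.759

ρ_k = kρ / (1 + (k−1)ρ) = 4·0.44 / (1 + 3·0.44) = 1.760 / 2.320 = 0.759.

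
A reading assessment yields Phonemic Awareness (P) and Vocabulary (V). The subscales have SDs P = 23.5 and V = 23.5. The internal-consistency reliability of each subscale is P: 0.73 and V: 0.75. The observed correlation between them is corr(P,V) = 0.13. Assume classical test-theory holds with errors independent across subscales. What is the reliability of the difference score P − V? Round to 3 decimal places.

0.701

Var(P−V) = 23.5² + 23.5² − 2·23.5·23.5·0.13 = 1104.5 − 143.585 = 960.915.
Under uncorrelated errors the observed covariances equal the true-score covariances, so only the own-variance terms attenuate.
True-score variance = [23.5²·0.73 + 23.5²·0.75] − 143.585 = 817.33 − 143.585 = 673.745.
Reliability = 673.745 / 960.915 = 0.701.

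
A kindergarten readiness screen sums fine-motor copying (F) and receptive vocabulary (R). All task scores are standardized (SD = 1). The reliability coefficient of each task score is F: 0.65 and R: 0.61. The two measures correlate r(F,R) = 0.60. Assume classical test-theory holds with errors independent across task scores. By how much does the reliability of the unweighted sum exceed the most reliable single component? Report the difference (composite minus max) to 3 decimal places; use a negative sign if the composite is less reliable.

0.119

Var(sum) = 2 + 1.2 = 3.2; true-score variance = 1.26 + 1.2 = 2.46; composite reliability = 0.7687.
Max component reliability = 0.6500.
Difference = 0.7687 − 0.6500 = 0.119.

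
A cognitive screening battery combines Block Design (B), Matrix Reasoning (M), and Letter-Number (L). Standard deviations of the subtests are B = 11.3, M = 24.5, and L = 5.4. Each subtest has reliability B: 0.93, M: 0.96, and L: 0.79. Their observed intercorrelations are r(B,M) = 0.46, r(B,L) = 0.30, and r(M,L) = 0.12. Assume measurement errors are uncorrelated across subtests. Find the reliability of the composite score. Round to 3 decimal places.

Var(B+M+L) = 11.3² + 24.5² + 5.4² + 2·[11.3·24.5·0.46 + 11.3·5.4·0.30 + 24.5·5.4·0.12] = 757.1 + 323.066 = 1080.17.
Under uncorrelated errors the observed covariances equal the true-score covariances, so only the own-variance terms attenuate.
True-score variance = [11.3²·0.93 + 24.5²·0.96 + 5.4²·0.79] + 323.066 = 718.028 + 323.066 = 1041.09.
Reliability = 1041.09 / 1080.17 = 0.964.

0.964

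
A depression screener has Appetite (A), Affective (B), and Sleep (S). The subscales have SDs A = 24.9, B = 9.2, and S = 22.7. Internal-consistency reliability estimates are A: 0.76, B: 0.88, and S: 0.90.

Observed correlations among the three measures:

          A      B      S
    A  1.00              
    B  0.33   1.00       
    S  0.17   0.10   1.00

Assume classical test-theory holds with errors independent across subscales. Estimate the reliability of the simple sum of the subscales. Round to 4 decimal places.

0.8689

Var(A+B+S) = 24.9² + 9.2² + 22.7² + 2·[24.9·9.2·0.33 + 24.9·22.7·0.17 + 9.2·22.7·0.10] = 1219.94 + 385.139 = 1605.08.
Under uncorrelated errors the observed covariances equal the true-score covariances, so only the own-variance terms attenuate.
True-score variance = [24.9²·0.76 + 9.2²·0.88 + 22.7²·0.90] + 385.139 = 1009.45 + 385.139 = 1394.59.
Reliability = 1394.59 / 1605.08 = 0.8689.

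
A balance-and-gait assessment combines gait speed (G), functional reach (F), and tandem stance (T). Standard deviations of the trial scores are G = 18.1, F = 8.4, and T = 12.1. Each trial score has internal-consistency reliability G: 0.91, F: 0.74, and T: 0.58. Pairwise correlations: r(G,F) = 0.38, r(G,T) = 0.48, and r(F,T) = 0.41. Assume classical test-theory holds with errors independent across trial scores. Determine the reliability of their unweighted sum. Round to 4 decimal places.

Var(G+F+T) = 18.1² + 8.4² + 12.1² + 2·[18.1·8.4·0.38 + 18.1·12.1·0.48 + 8.4·12.1·0.41] = 544.58 + 409.145 = 953.725.
Because errors are independent across components, Cov(Tᵢ,Tⱼ) = Cov(Xᵢ,Xⱼ); the off-diagonal part of the true-score variance is the same as above.
True-score variance = [18.1²·0.91 + 8.4²·0.74 + 12.1²·0.58] + 409.145 = 435.257 + 409.145 = 844.402.
Reliability = 844.402 / 953.725 = 0.8854.

0.8854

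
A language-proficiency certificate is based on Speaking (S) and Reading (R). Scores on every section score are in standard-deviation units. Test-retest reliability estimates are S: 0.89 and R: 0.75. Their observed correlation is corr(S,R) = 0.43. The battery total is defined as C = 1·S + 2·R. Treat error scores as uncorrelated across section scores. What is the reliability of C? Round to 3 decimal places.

0.835

Var(C) = 1 + 2² + 2·[2·0.43] = 5 + 1.72 = 6.72.
Because errors are independent across components, Cov(Tᵢ,Tⱼ) = Cov(Xᵢ,Xⱼ); the off-diagonal part of the true-score variance is the same as above.
True-score variance = [0.89 + 2²·0.75] + 1.72 = 3.89 + 1.72 = 5.61.
Reliability = 5.61 / 6.72 = 0.835.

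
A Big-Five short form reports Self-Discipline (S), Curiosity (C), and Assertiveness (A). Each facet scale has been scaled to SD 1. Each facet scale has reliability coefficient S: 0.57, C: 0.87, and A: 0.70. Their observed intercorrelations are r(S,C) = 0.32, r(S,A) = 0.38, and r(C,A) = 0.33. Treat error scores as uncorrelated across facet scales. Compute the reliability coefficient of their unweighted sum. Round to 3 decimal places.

0.830

Var(S+C+A) = 3 + 2·[0.32 + 0.38 + 0.33] = 3 + 2.06 = 5.06.
With uncorrelated errors the cross-covariances are all true-score covariance, so they carry over unchanged; only the diagonal terms shrink to ρᵢσᵢ².
True-score variance = [0.57 + 0.87 + 0.70] + 2.06 = 2.14 + 2.06 = 4.2.
Reliability = 4.2 / 5.06 = 0.830.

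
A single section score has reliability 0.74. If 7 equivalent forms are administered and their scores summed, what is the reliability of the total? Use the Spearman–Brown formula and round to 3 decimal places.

ρ_k = kρ / (1 + (k−1)ρ) = 7·0.74 / (1 + 6·0.74) = 5.180 / 5.440 = 0.952.

0.952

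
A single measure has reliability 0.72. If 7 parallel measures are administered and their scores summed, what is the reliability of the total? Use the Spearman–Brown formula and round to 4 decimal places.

0.9474

ρ_k = kρ / (1 + (k−1)ρ) = 7·0.72 / (1 + 6·0.72) = 5.040 / 5.320 = 0.9474.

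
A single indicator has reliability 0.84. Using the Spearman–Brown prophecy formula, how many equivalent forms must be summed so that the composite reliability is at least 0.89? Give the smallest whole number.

k ≥ ρ*(1−ρ₁)/(ρ₁(1−ρ*)) = 0.89·0.16 / (0.84·0.11) = 1.541.
Smallest integer k = 2.

2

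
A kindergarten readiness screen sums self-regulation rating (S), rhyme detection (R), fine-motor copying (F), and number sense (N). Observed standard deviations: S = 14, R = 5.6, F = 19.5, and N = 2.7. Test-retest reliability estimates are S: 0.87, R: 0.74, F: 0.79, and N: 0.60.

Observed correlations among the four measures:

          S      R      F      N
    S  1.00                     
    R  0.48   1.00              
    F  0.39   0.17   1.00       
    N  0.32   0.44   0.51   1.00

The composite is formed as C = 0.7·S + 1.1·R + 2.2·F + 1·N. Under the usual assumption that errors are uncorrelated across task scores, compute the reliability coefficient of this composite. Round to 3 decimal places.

0.842

Var(C) = 0.7²·14² + 1.1²·5.6² + 2.2²·19.5² + 2.7² + 2·[0.77·14·5.6·0.48 + 1.54·14·19.5·0.39 + 0.7·14·2.7·0.32 + 2.42·5.6·19.5·0.17 + 1.1·5.6·2.7·0.44 + 2.2·19.5·2.7·0.51] = 1981.69 + 625.448 = 2607.13.
Under uncorrelated errors the observed covariances equal the true-score covariances, so only the own-variance terms attenuate.
True-score variance = [0.7²·14²·0.87 + 1.1²·5.6²·0.74 + 2.2²·19.5²·0.79 + 2.7²·0.60] + 625.448 = 1569.93 + 625.448 = 2195.38.
Reliability = 2195.38 / 2607.13 = 0.842.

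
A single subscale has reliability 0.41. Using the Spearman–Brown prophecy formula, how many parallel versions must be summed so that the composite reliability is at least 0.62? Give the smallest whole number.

3

k ≥ ρ*(1−ρ₁)/(ρ₁(1−ρ*)) = 0.62·0.59 / (0.41·0.38) = 2.348.
Smallest integer k = 3.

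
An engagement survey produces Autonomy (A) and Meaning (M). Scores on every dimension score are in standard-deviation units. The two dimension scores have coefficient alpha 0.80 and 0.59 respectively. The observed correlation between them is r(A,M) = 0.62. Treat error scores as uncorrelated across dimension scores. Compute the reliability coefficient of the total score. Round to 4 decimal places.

0.8117

Var(A+M) = 2 + 2·[0.62] = 2 + 1.24 = 3.24.
Under uncorrelated errors the observed covariances equal the true-score covariances, so only the own-variance terms attenuate.
True-score variance = [0.80 + 0.59] + 1.24 = 1.39 + 1.24 = 2.63.
Reliability = 2.63 / 3.24 = 0.8117.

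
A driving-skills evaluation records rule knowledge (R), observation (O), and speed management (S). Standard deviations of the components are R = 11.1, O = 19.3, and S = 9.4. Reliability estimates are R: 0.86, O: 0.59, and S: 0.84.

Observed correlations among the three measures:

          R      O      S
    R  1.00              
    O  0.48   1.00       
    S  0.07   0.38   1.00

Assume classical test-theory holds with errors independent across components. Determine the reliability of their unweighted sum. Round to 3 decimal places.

Var(R+O+S) = 11.1² + 19.3² + 9.4² + 2·[11.1·19.3·0.48 + 11.1·9.4·0.07 + 19.3·9.4·0.38] = 584.06 + 358.148 = 942.208.
Because errors are independent across components, Cov(Tᵢ,Tⱼ) = Cov(Xᵢ,Xⱼ); the off-diagonal part of the true-score variance is the same as above.
True-score variance = [11.1²·0.86 + 19.3²·0.59 + 9.4²·0.84] + 358.148 = 399.952 + 358.148 = 758.1.
Reliability = 758.1 / 942.208 = 0.805.

0.805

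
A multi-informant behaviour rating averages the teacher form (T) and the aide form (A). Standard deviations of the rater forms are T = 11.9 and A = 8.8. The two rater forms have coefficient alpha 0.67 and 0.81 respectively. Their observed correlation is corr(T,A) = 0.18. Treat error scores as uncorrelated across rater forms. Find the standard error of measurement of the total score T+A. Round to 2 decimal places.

7.84

Var(total) = 219.05 + 37.6992 = 256.749.
True-score variance = 157.605 + 37.6992 = 195.304, so reliability = 0.7607.
Error variance = 256.749 − 195.304 = 61.4449; SEM = √61.4449 = 7.84.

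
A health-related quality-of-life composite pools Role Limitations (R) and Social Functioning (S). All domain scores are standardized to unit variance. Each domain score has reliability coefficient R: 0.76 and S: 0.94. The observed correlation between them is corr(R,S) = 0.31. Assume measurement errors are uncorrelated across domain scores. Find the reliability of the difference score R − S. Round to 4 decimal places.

Var(R−S) = 1 + 1 − 2·0.31 = 2 − 0.62 = 1.38.
Because errors are independent across components, Cov(Tᵢ,Tⱼ) = Cov(Xᵢ,Xⱼ); the off-diagonal part of the true-score variance is the same as above.
True-score variance = [0.76 + 0.94] − 0.62 = 1.7 − 0.62 = 1.08.
Reliability = 1.08 / 1.38 = 0.7826.

0.7826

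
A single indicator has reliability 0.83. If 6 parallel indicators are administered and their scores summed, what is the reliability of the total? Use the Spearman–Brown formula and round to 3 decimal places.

ρ_k = kρ / (1 + (k−1)ρ) = 6·0.83 / (1 + 5·0.83) = 4.980 / 5.150 = 0.967.

0.967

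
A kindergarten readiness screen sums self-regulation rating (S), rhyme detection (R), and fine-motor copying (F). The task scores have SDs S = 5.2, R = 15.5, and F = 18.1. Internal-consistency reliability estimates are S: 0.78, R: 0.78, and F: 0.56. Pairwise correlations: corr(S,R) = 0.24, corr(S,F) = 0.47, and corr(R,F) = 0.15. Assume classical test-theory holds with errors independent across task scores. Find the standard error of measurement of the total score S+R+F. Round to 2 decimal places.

Var(total) = 594.9 + 211.326 = 806.226.
True-score variance = 391.948 + 211.326 = 603.274, so reliability = 0.7483.
Error variance = 806.226 − 603.274 = 202.952; SEM = √202.952 = 14.25.

14.25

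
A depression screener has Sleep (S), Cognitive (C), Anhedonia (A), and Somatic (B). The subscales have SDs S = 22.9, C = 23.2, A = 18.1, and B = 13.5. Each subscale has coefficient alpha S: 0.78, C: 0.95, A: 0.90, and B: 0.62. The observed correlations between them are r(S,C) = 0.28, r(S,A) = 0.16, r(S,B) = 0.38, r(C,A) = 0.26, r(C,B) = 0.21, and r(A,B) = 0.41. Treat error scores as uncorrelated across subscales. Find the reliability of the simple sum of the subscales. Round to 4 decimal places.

0.9124

Var(S+C+A+B) = 22.9² + 23.2² + 18.1² + 13.5² + 2·[22.9·23.2·0.28 + 22.9·18.1·0.16 + 22.9·13.5·0.38 + 23.2·18.1·0.26 + 23.2·13.5·0.21 + 18.1·13.5·0.41] = 1572.51 + 1215.38 = 2787.89.
Under uncorrelated errors the observed covariances equal the true-score covariances, so only the own-variance terms attenuate.
True-score variance = [22.9²·0.78 + 23.2²·0.95 + 18.1²·0.90 + 13.5²·0.62] + 1215.38 = 1328.21 + 1215.38 = 2543.59.
Reliability = 2543.59 / 2787.89 = 0.9124.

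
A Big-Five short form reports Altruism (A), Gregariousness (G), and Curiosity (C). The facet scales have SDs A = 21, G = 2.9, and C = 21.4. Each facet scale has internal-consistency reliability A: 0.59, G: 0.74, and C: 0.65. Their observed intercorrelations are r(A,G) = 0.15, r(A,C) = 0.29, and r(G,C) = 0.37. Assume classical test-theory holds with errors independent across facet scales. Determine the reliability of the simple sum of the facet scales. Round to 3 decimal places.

Var(A+G+C) = 21² + 2.9² + 21.4² + 2·[21·2.9·0.15 + 21·21.4·0.29 + 2.9·21.4·0.37] = 907.37 + 324.846 = 1232.22.
Because errors are independent across components, Cov(Tᵢ,Tⱼ) = Cov(Xᵢ,Xⱼ); the off-diagonal part of the true-score variance is the same as above.
True-score variance = [21²·0.59 + 2.9²·0.74 + 21.4²·0.65] + 324.846 = 564.087 + 324.846 = 888.934.
Reliability = 888.934 / 1232.22 = 0.721.

0.721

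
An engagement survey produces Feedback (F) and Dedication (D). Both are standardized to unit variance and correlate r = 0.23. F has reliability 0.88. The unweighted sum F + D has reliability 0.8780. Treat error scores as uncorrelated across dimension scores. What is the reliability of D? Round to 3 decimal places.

Var(F+D) = 2 + 2·0.23 = 2.460.
True-score variance = ρ_F + ρ_D + 2·0.23, so 0.8780 = (0.88 + ρ_D + 0.46) / 2.460.
ρ_D = 0.8780·2.460 − 0.88 − 0.46 = 0.820.

0.820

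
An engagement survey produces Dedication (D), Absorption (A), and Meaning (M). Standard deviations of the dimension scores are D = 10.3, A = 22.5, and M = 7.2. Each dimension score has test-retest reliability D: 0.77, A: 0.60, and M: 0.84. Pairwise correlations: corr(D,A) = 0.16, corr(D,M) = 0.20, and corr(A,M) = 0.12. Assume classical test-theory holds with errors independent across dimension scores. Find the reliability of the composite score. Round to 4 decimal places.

Var(D+A+M) = 10.3² + 22.5² + 7.2² + 2·[10.3·22.5·0.16 + 10.3·7.2·0.20 + 22.5·7.2·0.12] = 664.18 + 142.704 = 806.884.
With uncorrelated errors the cross-covariances are all true-score covariance, so they carry over unchanged; only the diagonal terms shrink to ρᵢσᵢ².
True-score variance = [10.3²·0.77 + 22.5²·0.60 + 7.2²·0.84] + 142.704 = 428.985 + 142.704 = 571.689.
Reliability = 571.689 / 806.884 = 0.7085.

0.7085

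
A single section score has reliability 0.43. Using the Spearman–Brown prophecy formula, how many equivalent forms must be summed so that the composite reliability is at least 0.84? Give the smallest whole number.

7

k ≥ ρ*(1−ρ₁)/(ρ₁(1−ρ*)) = 0.84·0.57 / (0.43·0.16) = 6.959.
Smallest integer k = 7.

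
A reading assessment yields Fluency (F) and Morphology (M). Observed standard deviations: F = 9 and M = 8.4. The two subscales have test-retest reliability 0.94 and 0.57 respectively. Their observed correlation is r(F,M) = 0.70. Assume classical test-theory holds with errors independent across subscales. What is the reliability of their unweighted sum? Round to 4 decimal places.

0.8632

Var(F+M) = 9² + 8.4² + 2·[9·8.4·0.70] = 151.56 + 105.84 = 257.4.
Because errors are independent across components, Cov(Tᵢ,Tⱼ) = Cov(Xᵢ,Xⱼ); the off-diagonal part of the true-score variance is the same as above.
True-score variance = [9²·0.94 + 8.4²·0.57] + 105.84 = 116.359 + 105.84 = 222.199.
Reliability = 222.199 / 257.4 = 0.8632.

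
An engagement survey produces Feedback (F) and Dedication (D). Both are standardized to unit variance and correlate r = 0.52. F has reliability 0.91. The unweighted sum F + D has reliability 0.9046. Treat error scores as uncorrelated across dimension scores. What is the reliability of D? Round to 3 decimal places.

0.800

Var(F+D) = 2 + 2·0.52 = 3.040.
True-score variance = ρ_F + ρ_D + 2·0.52, so 0.9046 = (0.91 + ρ_D + 1.04) / 3.040.
ρ_D = 0.9046·3.040 − 0.91 − 1.04 = 0.800.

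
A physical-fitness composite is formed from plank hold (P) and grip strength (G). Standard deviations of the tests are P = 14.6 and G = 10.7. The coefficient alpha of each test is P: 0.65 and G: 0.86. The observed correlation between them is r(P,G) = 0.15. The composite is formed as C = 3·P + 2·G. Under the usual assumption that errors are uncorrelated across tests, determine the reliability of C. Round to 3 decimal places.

0.723

Var(C) = 3²·14.6² + 2²·10.7² + 2·[6·14.6·10.7·0.15] = 2376.4 + 281.196 = 2657.6.
Because errors are independent across components, Cov(Tᵢ,Tⱼ) = Cov(Xᵢ,Xⱼ); the off-diagonal part of the true-score variance is the same as above.
True-score variance = [3²·14.6²·0.65 + 2²·10.7²·0.86] + 281.196 = 1640.83 + 281.196 = 1922.03.
Reliability = 1922.03 / 2657.6 = 0.723.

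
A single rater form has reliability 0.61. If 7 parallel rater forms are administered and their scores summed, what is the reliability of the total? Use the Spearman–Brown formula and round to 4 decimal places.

ρ_k = kρ / (1 + (k−1)ρ) = 7·0.61 / (1 + 6·0.61) = 4.270 / 4.660 = 0.9163.

0.9163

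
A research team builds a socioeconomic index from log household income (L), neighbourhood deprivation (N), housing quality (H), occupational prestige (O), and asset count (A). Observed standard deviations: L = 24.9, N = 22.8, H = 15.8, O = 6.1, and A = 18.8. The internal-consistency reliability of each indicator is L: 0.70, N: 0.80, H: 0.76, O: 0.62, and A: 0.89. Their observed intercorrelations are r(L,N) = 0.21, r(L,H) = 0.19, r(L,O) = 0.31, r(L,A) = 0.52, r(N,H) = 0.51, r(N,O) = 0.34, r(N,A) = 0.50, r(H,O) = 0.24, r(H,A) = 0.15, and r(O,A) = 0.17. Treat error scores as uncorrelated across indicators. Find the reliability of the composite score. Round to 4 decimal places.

0.8944

Var(L+N+H+O+A) = 24.9² + 22.8² + 15.8² + 6.1² + 18.8² + 2·[24.9·22.8·0.21 + 24.9·15.8·0.19 + 24.9·6.1·0.31 + 24.9·18.8·0.52 + 22.8·15.8·0.51 + 22.8·6.1·0.34 + 22.8·18.8·0.50 + 15.8·6.1·0.24 + 15.8·18.8·0.15 + 6.1·18.8·0.17] = 1780.14 + 2033.98 = 3814.12.
Because errors are independent across components, Cov(Tᵢ,Tⱼ) = Cov(Xᵢ,Xⱼ); the off-diagonal part of the true-score variance is the same as above.
True-score variance = [24.9²·0.70 + 22.8²·0.80 + 15.8²·0.76 + 6.1²·0.62 + 18.8²·0.89] + 2033.98 = 1377.24 + 2033.98 = 3411.22.
Reliability = 3411.22 / 3814.12 = 0.8944.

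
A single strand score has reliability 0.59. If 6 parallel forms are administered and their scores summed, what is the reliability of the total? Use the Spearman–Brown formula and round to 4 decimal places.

ρ_k = kρ / (1 + (k−1)ρ) = 6·0.59 / (1 + 5·0.59) = 3.540 / 3.950 = 0.8962.

0.8962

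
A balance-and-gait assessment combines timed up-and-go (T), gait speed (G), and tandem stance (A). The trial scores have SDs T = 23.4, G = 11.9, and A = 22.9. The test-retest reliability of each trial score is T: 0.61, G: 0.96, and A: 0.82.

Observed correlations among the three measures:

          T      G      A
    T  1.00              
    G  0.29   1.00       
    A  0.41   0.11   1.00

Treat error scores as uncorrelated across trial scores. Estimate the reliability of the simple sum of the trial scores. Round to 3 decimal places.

Var(T+G+A) = 23.4² + 11.9² + 22.9² + 2·[23.4·11.9·0.29 + 23.4·22.9·0.41 + 11.9·22.9·0.11] = 1213.58 + 660.864 = 1874.44.
Because errors are independent across components, Cov(Tᵢ,Tⱼ) = Cov(Xᵢ,Xⱼ); the off-diagonal part of the true-score variance is the same as above.
True-score variance = [23.4²·0.61 + 11.9²·0.96 + 22.9²·0.82] + 660.864 = 899.973 + 660.864 = 1560.84.
Reliability = 1560.84 / 1874.44 = 0.833.

0.833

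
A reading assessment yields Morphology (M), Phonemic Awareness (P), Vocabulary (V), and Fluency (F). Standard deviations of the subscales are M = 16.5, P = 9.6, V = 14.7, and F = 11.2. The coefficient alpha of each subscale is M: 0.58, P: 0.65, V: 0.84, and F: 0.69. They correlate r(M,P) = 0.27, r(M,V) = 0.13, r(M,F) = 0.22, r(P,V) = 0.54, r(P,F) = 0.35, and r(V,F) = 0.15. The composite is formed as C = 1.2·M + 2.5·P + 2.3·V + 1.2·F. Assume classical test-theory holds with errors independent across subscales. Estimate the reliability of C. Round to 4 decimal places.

0.8516

Var(C) = 1.2²·16.5² + 2.5²·9.6² + 2.3²·14.7² + 1.2²·11.2² + 2·[3·16.5·9.6·0.27 + 2.76·16.5·14.7·0.13 + 1.44·16.5·11.2·0.22 + 5.75·9.6·14.7·0.54 + 3·9.6·11.2·0.35 + 2.76·14.7·11.2·0.15] = 2291.79 + 1786.22 = 4078.01.
With uncorrelated errors the cross-covariances are all true-score covariance, so they carry over unchanged; only the diagonal terms shrink to ρᵢσᵢ².
True-score variance = [1.2²·16.5²·0.58 + 2.5²·9.6²·0.65 + 2.3²·14.7²·0.84 + 1.2²·11.2²·0.69] + 1786.22 = 1686.64 + 1786.22 = 3472.86.
Reliability = 3472.86 / 4078.01 = 0.8516.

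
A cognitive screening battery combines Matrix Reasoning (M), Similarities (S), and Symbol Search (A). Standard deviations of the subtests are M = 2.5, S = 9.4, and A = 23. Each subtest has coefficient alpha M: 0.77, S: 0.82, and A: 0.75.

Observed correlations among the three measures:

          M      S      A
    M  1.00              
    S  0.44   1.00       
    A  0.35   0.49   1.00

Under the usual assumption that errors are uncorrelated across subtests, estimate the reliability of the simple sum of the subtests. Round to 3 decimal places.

0.833

Var(M+S+A) = 2.5² + 9.4² + 23² + 2·[2.5·9.4·0.44 + 2.5·23·0.35 + 9.4·23·0.49] = 623.61 + 272.806 = 896.416.
Under uncorrelated errors the observed covariances equal the true-score covariances, so only the own-variance terms attenuate.
True-score variance = [2.5²·0.77 + 9.4²·0.82 + 23²·0.75] + 272.806 = 474.018 + 272.806 = 746.824.
Reliability = 746.824 / 896.416 = 0.833.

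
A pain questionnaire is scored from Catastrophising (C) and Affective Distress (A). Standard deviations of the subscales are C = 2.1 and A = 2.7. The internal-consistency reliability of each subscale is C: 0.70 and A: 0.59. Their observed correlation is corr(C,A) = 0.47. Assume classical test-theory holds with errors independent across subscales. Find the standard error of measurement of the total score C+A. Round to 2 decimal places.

2.08

Var(total) = 11.7 + 5.3298 = 17.0298.
True-score variance = 7.3881 + 5.3298 = 12.7179, so reliability = 0.7468.
Error variance = 17.0298 − 12.7179 = 4.3119; SEM = √4.3119 = 2.08.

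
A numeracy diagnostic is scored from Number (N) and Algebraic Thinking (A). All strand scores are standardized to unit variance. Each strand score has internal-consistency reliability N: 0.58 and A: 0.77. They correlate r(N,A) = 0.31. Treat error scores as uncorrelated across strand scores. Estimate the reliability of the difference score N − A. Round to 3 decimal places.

Var(N−A) = 1 + 1 − 2·0.31 = 2 − 0.62 = 1.38.
With uncorrelated errors the cross-covariances are all true-score covariance, so they carry over unchanged; only the diagonal terms shrink to ρᵢσᵢ².
True-score variance = [0.58 + 0.77] − 0.62 = 1.35 − 0.62 = 0.73.
Reliability = 0.73 / 1.38 = 0.529.

0.529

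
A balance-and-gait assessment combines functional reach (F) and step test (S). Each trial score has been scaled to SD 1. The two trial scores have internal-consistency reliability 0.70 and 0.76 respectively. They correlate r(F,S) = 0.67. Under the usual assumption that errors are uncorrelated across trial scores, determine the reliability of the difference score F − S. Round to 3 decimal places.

Var(F−S) = 1 + 1 − 2·0.67 = 2 − 1.34 = 0.66.
With uncorrelated errors the cross-covariances are all true-score covariance, so they carry over unchanged; only the diagonal terms shrink to ρᵢσᵢ².
True-score variance = [0.70 + 0.76] − 1.34 = 1.46 − 1.34 = 0.12.
Reliability = 0.12 / 0.66 = 0.182.

0.182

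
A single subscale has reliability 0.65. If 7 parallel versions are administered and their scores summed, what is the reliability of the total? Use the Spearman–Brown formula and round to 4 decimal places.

ρ_k = kρ / (1 + (k−1)ρ) = 7·0.65 / (1 + 6·0.65) = 4.550 / 4.900 = 0.9286.

0.9286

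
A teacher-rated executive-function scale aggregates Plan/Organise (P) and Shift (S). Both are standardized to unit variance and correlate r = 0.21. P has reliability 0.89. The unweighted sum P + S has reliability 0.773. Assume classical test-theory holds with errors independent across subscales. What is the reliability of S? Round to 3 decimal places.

0.561

Var(P+S) = 2 + 2·0.21 = 2.420.
True-score variance = ρ_P + ρ_S + 2·0.21, so 0.773 = (0.89 + ρ_S + 0.42) / 2.420.
ρ_S = 0.773·2.420 − 0.89 − 0.42 = 0.561.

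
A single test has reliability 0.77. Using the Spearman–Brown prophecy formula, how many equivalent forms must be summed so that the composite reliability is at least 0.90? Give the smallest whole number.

k ≥ ρ*(1−ρ₁)/(ρ₁(1−ρ*)) = 0.90·0.23 / (0.77·0.10) = 2.688.
Smallest integer k = 3.

3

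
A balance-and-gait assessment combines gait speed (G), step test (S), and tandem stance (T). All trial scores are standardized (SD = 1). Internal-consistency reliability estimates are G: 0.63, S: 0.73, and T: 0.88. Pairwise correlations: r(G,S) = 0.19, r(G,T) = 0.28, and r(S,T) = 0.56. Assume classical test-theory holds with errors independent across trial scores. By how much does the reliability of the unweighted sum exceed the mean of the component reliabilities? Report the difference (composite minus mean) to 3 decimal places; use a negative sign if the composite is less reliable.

0.103

Var(sum) = 3 + 2.06 = 5.06; true-score variance = 2.24 + 2.06 = 4.3; composite reliability = 0.8498.
Mean component reliability = 0.7467.
Difference = 0.8498 − 0.7467 = 0.103.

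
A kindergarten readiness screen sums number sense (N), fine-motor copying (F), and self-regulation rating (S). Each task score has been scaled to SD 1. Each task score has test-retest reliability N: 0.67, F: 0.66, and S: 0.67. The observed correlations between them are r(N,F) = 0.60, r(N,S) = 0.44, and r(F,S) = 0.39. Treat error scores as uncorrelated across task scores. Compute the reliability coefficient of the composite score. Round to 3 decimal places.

0.829

Var(N+F+S) = 3 + 2·[0.60 + 0.44 + 0.39] = 3 + 2.86 = 5.86.
Under uncorrelated errors the observed covariances equal the true-score covariances, so only the own-variance terms attenuate.
True-score variance = [0.67 + 0.66 + 0.67] + 2.86 = 2 + 2.86 = 4.86.
Reliability = 4.86 / 5.86 = 0.829.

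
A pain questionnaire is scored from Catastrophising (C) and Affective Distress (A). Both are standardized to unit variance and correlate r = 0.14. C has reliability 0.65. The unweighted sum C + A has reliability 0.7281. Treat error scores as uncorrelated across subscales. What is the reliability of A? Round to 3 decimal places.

0.730

Var(C+A) = 2 + 2·0.14 = 2.280.
True-score variance = ρ_C + ρ_A + 2·0.14, so 0.7281 = (0.65 + ρ_A + 0.28) / 2.280.
ρ_A = 0.7281·2.280 − 0.65 − 0.28 = 0.730.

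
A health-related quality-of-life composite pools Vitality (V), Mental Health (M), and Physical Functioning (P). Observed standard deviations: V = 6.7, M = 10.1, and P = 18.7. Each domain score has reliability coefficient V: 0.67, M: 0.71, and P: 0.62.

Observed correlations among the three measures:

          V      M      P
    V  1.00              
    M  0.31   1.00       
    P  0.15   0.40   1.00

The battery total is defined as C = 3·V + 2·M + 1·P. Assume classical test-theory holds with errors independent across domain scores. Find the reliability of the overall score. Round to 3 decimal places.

0.790

Var(C) = 3²·6.7² + 2²·10.1² + 18.7² + 2·[6·6.7·10.1·0.31 + 3·6.7·18.7·0.15 + 2·10.1·18.7·0.40] = 1161.74 + 666.685 = 1828.43.
With uncorrelated errors the cross-covariances are all true-score covariance, so they carry over unchanged; only the diagonal terms shrink to ρᵢσᵢ².
True-score variance = [3²·6.7²·0.67 + 2²·10.1²·0.71 + 18.7²·0.62] + 666.685 = 777.203 + 666.685 = 1443.89.
Reliability = 1443.89 / 1828.43 = 0.790.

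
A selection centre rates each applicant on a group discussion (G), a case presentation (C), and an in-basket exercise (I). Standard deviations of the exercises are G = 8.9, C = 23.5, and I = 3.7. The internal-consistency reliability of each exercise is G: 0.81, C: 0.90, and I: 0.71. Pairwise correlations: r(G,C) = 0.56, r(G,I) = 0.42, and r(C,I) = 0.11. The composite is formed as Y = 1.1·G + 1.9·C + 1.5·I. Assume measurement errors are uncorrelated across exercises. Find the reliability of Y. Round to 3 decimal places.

0.916

Var(Y) = 1.1²·8.9² + 1.9²·23.5² + 1.5²·3.7² + 2·[2.09·8.9·23.5·0.56 + 1.65·8.9·3.7·0.42 + 2.85·23.5·3.7·0.11] = 2120.27 + 589.737 = 2710.01.
With uncorrelated errors the cross-covariances are all true-score covariance, so they carry over unchanged; only the diagonal terms shrink to ρᵢσᵢ².
True-score variance = [1.1²·8.9²·0.81 + 1.9²·23.5²·0.90 + 1.5²·3.7²·0.71] + 589.737 = 1893.76 + 589.737 = 2483.5.
Reliability = 2483.5 / 2710.01 = 0.916.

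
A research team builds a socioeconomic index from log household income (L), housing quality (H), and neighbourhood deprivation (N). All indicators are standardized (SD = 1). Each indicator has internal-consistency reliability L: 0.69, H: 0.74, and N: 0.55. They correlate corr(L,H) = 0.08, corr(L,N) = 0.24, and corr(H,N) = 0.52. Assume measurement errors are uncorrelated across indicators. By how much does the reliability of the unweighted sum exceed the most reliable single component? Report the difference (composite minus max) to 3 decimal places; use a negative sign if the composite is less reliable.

Var(sum) = 3 + 1.68 = 4.68; true-score variance = 1.98 + 1.68 = 3.66; composite reliability = 0.7821.
Max component reliability = 0.7400.
Difference = 0.7821 − 0.7400 = 0.042.

0.042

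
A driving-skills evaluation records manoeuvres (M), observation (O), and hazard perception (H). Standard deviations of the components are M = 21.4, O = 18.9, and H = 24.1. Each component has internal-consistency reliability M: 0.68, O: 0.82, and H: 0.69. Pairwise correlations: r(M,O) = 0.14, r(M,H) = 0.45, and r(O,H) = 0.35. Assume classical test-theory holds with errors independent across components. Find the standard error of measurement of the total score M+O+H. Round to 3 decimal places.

Var(total) = 1395.98 + 896.258 = 2292.24.
True-score variance = 1005.08 + 896.258 = 1901.34, so reliability = 0.8295.
Error variance = 2292.24 − 1901.34 = 390.896; SEM = √390.896 = 19.771.

19.771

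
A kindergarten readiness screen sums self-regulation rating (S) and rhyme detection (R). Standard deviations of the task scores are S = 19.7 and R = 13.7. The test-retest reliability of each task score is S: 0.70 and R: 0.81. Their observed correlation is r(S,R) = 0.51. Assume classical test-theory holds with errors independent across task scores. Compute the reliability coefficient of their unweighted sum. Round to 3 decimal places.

Var(S+R) = 19.7² + 13.7² + 2·[19.7·13.7·0.51] = 575.78 + 275.288 = 851.068.
Under uncorrelated errors the observed covariances equal the true-score covariances, so only the own-variance terms attenuate.
True-score variance = [19.7²·0.70 + 13.7²·0.81] + 275.288 = 423.692 + 275.288 = 698.98.
Reliability = 698.98 / 851.068 = 0.821.

0.821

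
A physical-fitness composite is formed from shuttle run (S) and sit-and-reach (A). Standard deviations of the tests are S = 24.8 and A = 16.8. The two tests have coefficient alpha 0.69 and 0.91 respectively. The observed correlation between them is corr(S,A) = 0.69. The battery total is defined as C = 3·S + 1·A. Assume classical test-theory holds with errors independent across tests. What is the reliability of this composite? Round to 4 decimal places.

0.7691

Var(C) = 3²·24.8² + 16.8² + 2·[3·24.8·16.8·0.69] = 5817.6 + 1724.89 = 7542.49.
Under uncorrelated errors the observed covariances equal the true-score covariances, so only the own-variance terms attenuate.
True-score variance = [3²·24.8²·0.69 + 16.8²·0.91] + 1724.89 = 4076.24 + 1724.89 = 5801.13.
Reliability = 5801.13 / 7542.49 = 0.7691.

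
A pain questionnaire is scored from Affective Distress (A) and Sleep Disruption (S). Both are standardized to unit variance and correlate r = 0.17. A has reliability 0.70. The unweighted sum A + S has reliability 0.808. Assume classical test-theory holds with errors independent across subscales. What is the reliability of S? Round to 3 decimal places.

0.851

Var(A+S) = 2 + 2·0.17 = 2.340.
True-score variance = ρ_A + ρ_S + 2·0.17, so 0.808 = (0.70 + ρ_S + 0.34) / 2.340.
ρ_S = 0.808·2.340 − 0.70 − 0.34 = 0.851.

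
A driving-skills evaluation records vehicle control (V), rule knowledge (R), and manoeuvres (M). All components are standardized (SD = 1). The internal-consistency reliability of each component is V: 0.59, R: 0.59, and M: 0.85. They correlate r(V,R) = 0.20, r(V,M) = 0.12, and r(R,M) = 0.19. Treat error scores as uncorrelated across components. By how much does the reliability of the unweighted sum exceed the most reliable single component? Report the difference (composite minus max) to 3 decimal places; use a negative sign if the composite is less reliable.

Var(sum) = 3 + 1.02 = 4.02; true-score variance = 2.03 + 1.02 = 3.05; composite reliability = 0.7587.
Max component reliability = 0.8500.
Difference = 0.7587 − 0.8500 = -0.091.

-0.091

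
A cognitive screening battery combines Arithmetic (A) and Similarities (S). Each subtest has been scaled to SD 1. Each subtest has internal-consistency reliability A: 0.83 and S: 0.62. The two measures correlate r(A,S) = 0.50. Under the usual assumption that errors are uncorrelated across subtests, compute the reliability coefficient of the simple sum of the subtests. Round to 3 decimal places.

Var(A+S) = 2 + 2·[0.50] = 2 + 1 = 3.
With uncorrelated errors the cross-covariances are all true-score covariance, so they carry over unchanged; only the diagonal terms shrink to ρᵢσᵢ².
True-score variance = [0.83 + 0.62] + 1 = 1.45 + 1 = 2.45.
Reliability = 2.45 / 3 = 0.817.

0.817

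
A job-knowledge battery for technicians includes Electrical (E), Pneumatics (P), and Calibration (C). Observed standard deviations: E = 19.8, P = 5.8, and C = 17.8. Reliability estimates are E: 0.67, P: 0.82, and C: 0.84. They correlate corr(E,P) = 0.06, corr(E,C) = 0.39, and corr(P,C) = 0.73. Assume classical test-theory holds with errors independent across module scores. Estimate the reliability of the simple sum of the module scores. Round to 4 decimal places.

0.8425

Var(E+P+C) = 19.8² + 5.8² + 17.8² + 2·[19.8·5.8·0.06 + 19.8·17.8·0.39 + 5.8·17.8·0.73] = 742.52 + 439.414 = 1181.93.
With uncorrelated errors the cross-covariances are all true-score covariance, so they carry over unchanged; only the diagonal terms shrink to ρᵢσᵢ².
True-score variance = [19.8²·0.67 + 5.8²·0.82 + 17.8²·0.84] + 439.414 = 556.397 + 439.414 = 995.812.
Reliability = 995.812 / 1181.93 = 0.8425.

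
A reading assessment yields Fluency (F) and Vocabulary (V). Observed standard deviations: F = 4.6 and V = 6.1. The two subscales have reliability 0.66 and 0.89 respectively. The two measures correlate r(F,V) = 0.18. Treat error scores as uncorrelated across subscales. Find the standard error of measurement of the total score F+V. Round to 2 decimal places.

3.36

Var(total) = 58.37 + 10.1016 = 68.4716.
True-score variance = 47.0825 + 10.1016 = 57.1841, so reliability = 0.8352.
Error variance = 68.4716 − 57.1841 = 11.2875; SEM = √11.2875 = 3.36.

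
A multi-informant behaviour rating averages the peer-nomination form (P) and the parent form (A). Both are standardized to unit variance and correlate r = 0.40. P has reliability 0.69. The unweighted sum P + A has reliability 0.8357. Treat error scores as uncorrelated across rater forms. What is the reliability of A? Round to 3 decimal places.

Var(P+A) = 2 + 2·0.40 = 2.800.
True-score variance = ρ_P + ρ_A + 2·0.40, so 0.8357 = (0.69 + ρ_A + 0.80) / 2.800.
ρ_A = 0.8357·2.800 − 0.69 − 0.80 = 0.850.

0.850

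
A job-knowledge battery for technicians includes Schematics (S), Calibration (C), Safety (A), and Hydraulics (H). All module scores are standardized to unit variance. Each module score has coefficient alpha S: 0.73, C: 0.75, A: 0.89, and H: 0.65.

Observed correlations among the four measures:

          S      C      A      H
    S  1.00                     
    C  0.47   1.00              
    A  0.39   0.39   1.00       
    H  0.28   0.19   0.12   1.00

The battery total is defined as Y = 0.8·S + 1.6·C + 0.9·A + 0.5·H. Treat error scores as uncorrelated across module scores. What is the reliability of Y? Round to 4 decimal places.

0.8729

Var(Y) = 0.8² + 1.6² + 0.9² + 0.5² + 2·[1.28·0.47 + 0.72·0.39 + 0.4·0.28 + 1.44·0.39 + 0.8·0.19 + 0.45·0.12] = 4.26 + 3.524 = 7.784.
Because errors are independent across components, Cov(Tᵢ,Tⱼ) = Cov(Xᵢ,Xⱼ); the off-diagonal part of the true-score variance is the same as above.
True-score variance = [0.8²·0.73 + 1.6²·0.75 + 0.9²·0.89 + 0.5²·0.65] + 3.524 = 3.2706 + 3.524 = 6.7946.
Reliability = 6.7946 / 7.784 = 0.8729.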